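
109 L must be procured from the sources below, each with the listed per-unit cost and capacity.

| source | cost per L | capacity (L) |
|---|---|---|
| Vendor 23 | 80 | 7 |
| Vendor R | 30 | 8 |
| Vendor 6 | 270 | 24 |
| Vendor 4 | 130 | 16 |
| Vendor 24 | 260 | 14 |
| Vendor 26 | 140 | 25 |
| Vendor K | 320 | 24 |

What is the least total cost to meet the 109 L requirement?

Use sources in increasing cost order.
Vendor R at 30: take all 8 L — 101 still needed.
Vendor 23 at 80: take all 7 L — 94 still needed.
Take 16 from Vendor 4 at 130 — need 78 more.
Vendor 26 (140): use full 25 — 53 L to go.
Vendor 24 (260): use full 14 — 39 L to go.
Vendor 6 (270): use full 24 — 15 L to go.
Vendor K (320): take the remaining 15 — done.
Cost = 8×30 + 7×80 + 16×130 + 25×140 + 14×260 + 24×270 + 15×320 = 21300.

21300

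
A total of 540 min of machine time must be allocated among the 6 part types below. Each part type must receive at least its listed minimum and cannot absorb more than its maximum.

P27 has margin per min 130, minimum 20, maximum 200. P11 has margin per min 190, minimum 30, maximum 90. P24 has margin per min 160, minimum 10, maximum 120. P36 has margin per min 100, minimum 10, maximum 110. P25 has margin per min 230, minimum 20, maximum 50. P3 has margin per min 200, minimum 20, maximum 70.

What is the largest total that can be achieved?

Meeting every minimum uses 20+30+10+10+20+20 = 110 min, leaving 430.
Order the part types by margin per min: P25 230 > P3 200 > P11 190 > P24 160 > P27 130 > P36 100.
P25 takes 30 more to reach its cap of 50 → 400 left.
P3 takes 50 more to reach its cap of 70 → 350 left.
Give P11 60 more to hit its cap of 90 → 290 left.
Give P24 110 more to hit its cap of 120 → 180 left.
P27 takes 180 more to reach its cap of 200 → 0 left.
Total = 130×200 + 190×90 + 160×120 + 100×10 + 230×50 + 200×70 = 88800.

88800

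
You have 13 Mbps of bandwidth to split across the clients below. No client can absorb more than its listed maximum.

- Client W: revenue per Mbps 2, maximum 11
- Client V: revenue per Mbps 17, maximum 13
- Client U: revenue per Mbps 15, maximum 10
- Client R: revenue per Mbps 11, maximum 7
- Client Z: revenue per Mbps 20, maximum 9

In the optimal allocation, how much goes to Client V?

Highest revenue per Mbps first: Client Z 20 > Client V 17 > Client U 15 > Client R 11 > Client W 2.
Client Z: +9 to 9 (cap) — 4 left.
Client V: +4 (room for 13) → 4. Pool exhausted.

4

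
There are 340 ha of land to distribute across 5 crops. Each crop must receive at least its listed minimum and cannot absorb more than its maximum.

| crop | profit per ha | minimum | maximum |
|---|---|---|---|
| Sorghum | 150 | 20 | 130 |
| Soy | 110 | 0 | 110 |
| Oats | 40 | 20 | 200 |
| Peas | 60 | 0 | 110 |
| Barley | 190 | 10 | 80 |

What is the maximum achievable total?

47600

Meeting every minimum uses 20+0+20+0+10 = 50 ha, leaving 290.
Order the crops by profit per ha: Barley 190 > Sorghum 150 > Soy 110 > Peas 60 > Oats 40.
Give Barley 70 more to hit its cap of 80 — 220 left.
Sorghum: +110 to 130 (cap) — 110 left.
Soy takes 110 more to reach its cap of 110 — 0 left.
Total = 150×130 + 110×110 + 40×20 + 190×80 = 47600.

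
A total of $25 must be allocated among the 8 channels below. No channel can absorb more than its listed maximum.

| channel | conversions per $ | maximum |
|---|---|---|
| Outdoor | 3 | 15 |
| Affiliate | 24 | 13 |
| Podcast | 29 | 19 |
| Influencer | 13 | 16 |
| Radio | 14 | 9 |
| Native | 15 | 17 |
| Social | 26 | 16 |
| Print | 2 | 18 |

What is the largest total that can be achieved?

707

Order the channels by conversions per $: Podcast 29 > Social 26 > Affiliate 24 > Native 15 > Radio 14 > Influencer 13 > Outdoor 3 > Print 2.
Podcast: +19 to 19 (cap) ; 6 left.
Social has room for 16 but only 6 remain, so it gets 6.
Total = 29×19 + 26×6 = 707.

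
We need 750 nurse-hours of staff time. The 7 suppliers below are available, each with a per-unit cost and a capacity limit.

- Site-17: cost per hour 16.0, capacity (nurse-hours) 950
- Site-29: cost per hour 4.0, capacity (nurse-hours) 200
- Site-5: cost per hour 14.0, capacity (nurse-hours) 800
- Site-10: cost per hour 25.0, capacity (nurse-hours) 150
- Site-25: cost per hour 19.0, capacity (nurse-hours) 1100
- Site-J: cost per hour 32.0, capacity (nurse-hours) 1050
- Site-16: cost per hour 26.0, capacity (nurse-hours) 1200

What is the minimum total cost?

Cheapest first:
Site-29 (4.0): use full 200 ; 550 nurse-hours to go.
Take 550 from Site-5 at 14.0 to finish.
Site-17, Site-25, Site-10, Site-16, Site-J: unused.
Cost = 200×4.0 + 550×14.0 = 8500.

8500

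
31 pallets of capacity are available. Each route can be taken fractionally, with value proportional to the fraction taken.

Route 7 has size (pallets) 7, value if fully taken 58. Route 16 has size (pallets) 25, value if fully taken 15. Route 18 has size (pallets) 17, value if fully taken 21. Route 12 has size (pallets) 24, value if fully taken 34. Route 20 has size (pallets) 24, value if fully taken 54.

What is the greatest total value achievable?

Best value per unit of size first: Route 7 58/7≈8.29, Route 20 54/24≈2.25, Route 12 34/24≈1.42, Route 18 21/17≈1.24, Route 16 15/25≈0.6.
Take all of Route 7 (7 pallets, value 58) ; 24 pallets left.
All 24 pallets of Route 20 fit (value 54) ; 0 remain.
Total value = 112.

112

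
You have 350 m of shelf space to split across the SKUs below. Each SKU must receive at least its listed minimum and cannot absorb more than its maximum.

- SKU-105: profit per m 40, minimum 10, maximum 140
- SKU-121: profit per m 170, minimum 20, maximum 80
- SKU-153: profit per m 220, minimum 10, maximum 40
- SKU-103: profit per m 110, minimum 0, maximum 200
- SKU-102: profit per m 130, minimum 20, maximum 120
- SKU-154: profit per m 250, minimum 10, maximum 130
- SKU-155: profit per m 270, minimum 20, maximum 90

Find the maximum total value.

78800

Meeting every minimum uses 10+20+10+0+20+10+20 = 90 m, leaving 260.
Rank by profit per m: SKU-155 270 > SKU-154 250 > SKU-153 220 > SKU-121 170 > SKU-102 130 > SKU-103 110 > SKU-105 40.
Give SKU-155 70 more to hit its cap of 90 — 190 left.
Give SKU-154 120 more to hit its cap of 130 — 70 left.
SKU-153 takes 30 more to reach its cap of 40 — 40 left.
SKU-121: +40 (room for 60) → 60. Pool exhausted.
Total = 40×10 + 170×60 + 220×40 + 130×20 + 250×130 + 270×90 = 78800.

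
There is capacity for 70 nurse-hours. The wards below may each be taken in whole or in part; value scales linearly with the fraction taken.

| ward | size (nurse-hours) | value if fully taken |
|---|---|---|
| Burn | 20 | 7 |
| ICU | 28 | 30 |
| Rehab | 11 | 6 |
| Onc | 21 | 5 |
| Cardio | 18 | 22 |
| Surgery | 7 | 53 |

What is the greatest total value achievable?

Sort by value density: Surgery 53/7≈7.57, Cardio 22/18≈1.22, ICU 30/28≈1.07, Rehab 6/11≈0.545, Burn 7/20≈0.35, Onc 5/21≈0.238.
All 7 nurse-hours of Surgery fit (value 53) → 63 remain.
All 18 nurse-hours of Cardio fit (value 22) → 45 remain.
ICU: take in full, 28 nurse-hours for value 30 → 17 left.
Take all of Rehab (11 nurse-hours, value 6) → 6 nurse-hours left.
Only 6 nurse-hours remain; take 6/20 of Burn for value 7×6/20 = 2.1.
Total value = 113.1.

113.1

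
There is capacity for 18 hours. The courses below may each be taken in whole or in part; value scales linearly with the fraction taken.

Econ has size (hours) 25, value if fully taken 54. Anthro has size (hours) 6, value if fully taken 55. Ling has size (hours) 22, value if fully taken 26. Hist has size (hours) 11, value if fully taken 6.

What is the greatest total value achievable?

80.92

Sort by value density: Anthro 55/6≈9.17, Econ 54/25≈2.16, Ling 26/22≈1.18, Hist 6/11≈0.545.
All 6 hours of Anthro fit (value 55) — 12 remain.
Fill the last 12 hours with part of Econ: 12/25 of it earns 25.92.
Total value = 80.92.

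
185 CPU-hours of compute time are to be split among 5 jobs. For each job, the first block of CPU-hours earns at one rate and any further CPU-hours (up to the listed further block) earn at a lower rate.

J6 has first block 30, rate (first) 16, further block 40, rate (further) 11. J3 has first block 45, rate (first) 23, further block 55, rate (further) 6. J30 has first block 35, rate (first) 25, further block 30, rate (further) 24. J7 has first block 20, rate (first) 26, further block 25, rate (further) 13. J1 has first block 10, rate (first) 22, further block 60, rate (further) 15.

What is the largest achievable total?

4075

Treat each block as its own option and order by rate: J7/T1 26 > J30/T1 25 > J30/T2 24 > J3/T1 23 > J1/T1 22 > J6/T1 16 > J1/T2 15 > J7/T2 13 > J6/T2 11 > J3/T2 6.
Fill J7 T1 block (20 at 26) ; 165 left.
J30/T1 (25): +35 ; 130 left.
Fill J30 T2 block (30 at 24) ; 100 left.
Fill J3 T1 block (45 at 23) ; 55 left.
J1 T1 at 22: fill all 10 ; 45 left.
J6 T1 at 16: fill all 30 ; 15 left.
J1 T2 at 15: only 15 left, fill 15.
Total = 26×20 + 25×35 + 24×30 + 23×45 + 22×10 + 16×30 + 15×15 = 4075.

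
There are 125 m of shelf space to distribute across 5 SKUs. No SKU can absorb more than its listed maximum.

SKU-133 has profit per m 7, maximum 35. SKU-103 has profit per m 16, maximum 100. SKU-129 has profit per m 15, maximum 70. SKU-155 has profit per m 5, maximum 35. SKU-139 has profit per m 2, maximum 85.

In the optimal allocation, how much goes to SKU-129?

Order the SKUs by profit per m: SKU-103 16 > SKU-129 15 > SKU-133 7 > SKU-155 5 > SKU-139 2.
SKU-103: +100 to 100 (cap) — 25 left.
SKU-129 has room for 70 but only 25 remain, so it gets 25.

25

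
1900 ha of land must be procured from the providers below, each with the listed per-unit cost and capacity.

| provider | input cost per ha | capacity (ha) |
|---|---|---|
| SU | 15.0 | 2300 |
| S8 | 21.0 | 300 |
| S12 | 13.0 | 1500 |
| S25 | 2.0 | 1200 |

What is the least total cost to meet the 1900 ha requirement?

11500

Fill from the cheapest provider first.
S25 (2.0): use full 1200 — 700 ha to go.
S12 (13.0): take the remaining 700 — done.
SU, S8: unused.
Cost = 1200×2.0 + 700×13.0 = 11500.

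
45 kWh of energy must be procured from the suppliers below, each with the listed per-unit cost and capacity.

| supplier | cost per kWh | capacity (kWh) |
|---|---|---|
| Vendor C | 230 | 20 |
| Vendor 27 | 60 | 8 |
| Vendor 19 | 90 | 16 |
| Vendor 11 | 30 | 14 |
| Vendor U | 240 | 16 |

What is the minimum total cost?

3950

Cheapest first:
Take 14 from Vendor 11 at 30 ; need 31 more.
Take 8 from Vendor 27 at 60 ; need 23 more.
Take 16 from Vendor 19 at 90 ; need 7 more.
Vendor C (230): take the remaining 7 ; done.
Vendor U: unused.
Cost = 14×30 + 8×60 + 16×90 + 7×230 = 3950.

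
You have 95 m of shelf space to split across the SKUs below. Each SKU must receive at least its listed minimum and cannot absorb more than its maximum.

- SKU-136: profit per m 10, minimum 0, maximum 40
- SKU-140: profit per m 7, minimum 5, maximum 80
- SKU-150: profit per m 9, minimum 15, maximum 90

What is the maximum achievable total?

885

Meeting every minimum uses 0+5+15 = 20 m, leaving 75.
Rank by profit per m: SKU-136 10 > SKU-150 9 > SKU-140 7.
Give SKU-136 40 more to hit its cap of 40 ; 35 left.
SKU-150 has room for 75 more but only 35 remain, so it gets 50.
Total = 10×40 + 7×5 + 9×50 = 885.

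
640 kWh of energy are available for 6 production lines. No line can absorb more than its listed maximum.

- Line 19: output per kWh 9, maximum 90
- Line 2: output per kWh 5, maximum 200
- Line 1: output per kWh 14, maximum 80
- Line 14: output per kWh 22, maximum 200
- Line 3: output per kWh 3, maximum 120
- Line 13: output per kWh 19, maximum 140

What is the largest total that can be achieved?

Highest output per kWh first: Line 14 22 > Line 13 19 > Line 1 14 > Line 19 9 > Line 2 5 > Line 3 3.
Line 14: +200 to 200 (cap) ; 440 left.
Line 13 takes 140 to reach its cap of 140 ; 300 left.
Give Line 1 80 to hit its cap of 80 ; 220 left.
Line 19 takes 90 to reach its cap of 90 ; 130 left.
Only 130 left; Line 2 takes them to reach 130.
Total = 9×90 + 5×130 + 14×80 + 22×200 + 19×140 = 9640.

9640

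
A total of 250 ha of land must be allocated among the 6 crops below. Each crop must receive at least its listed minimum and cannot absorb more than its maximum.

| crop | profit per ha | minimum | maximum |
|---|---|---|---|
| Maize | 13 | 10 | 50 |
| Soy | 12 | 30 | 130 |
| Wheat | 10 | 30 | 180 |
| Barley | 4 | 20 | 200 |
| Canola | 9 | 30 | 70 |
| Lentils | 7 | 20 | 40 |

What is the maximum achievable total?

2640

Meeting every minimum uses 10+30+30+20+30+20 = 140 ha, leaving 110.
Rank by profit per ha: Maize 13 > Soy 12 > Wheat 10 > Canola 9 > Lentils 7 > Barley 4.
Maize: +40 to 50 (cap) ; 70 left.
Soy: +70 (room for 100) → 100. Pool exhausted.
Total = 13×50 + 12×100 + 10×30 + 4×20 + 9×30 + 7×20 = 2640.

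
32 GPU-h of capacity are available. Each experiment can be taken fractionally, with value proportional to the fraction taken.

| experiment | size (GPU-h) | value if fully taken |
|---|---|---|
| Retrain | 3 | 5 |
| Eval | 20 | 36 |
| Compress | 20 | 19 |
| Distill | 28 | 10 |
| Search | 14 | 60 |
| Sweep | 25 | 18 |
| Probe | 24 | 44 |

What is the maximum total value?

Rank by value-to-size ratio: Search 60/14≈4.29, Probe 44/24≈1.83, Eval 36/20≈1.8, Retrain 5/3≈1.67, Compress 19/20≈0.95, Sweep 18/25≈0.72, Distill 10/28≈0.357.
All 14 GPU-h of Search fit (value 60) — 18 remain.
18 GPU-h left: a 18/24 share of Probe gives 44×18/24 = 33.
Total value = 93.

93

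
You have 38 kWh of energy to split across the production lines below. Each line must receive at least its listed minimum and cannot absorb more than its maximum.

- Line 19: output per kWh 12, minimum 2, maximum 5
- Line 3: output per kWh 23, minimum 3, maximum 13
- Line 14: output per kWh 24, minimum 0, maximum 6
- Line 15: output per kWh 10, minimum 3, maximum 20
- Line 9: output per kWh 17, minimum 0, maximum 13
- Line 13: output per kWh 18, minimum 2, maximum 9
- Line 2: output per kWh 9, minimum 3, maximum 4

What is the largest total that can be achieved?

Meeting every minimum uses 2+3+0+3+0+2+3 = 13 kWh, leaving 25.
Rank by output per kWh: Line 14 24 > Line 3 23 > Line 13 18 > Line 9 17 > Line 19 12 > Line 15 10 > Line 2 9.
Line 14: +6 to 6 (cap) ; 19 left.
Line 3: +10 to 13 (cap) ; 9 left.
Line 13 takes 7 more to reach its cap of 9 ; 2 left.
Line 9 has room for 13 more but only 2 remain, so it gets 2.
Total = 12×2 + 23×13 + 24×6 + 10×3 + 17×2 + 18×9 + 9×3 = 720.

720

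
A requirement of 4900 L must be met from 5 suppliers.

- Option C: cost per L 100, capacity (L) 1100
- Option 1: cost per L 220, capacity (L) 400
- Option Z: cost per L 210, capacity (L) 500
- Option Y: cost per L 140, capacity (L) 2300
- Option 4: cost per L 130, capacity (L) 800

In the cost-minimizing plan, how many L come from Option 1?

Fill from the cheapest supplier first.
Option C (100): use full 1100 ; 3800 L to go.
Take 800 from Option 4 at 130 ; need 3000 more.
Take 2300 from Option Y at 140 ; need 700 more.
Option Z (210): use full 500 ; 200 L to go.
Option 1 at 220: take 200 of its 400 ; requirement met.

200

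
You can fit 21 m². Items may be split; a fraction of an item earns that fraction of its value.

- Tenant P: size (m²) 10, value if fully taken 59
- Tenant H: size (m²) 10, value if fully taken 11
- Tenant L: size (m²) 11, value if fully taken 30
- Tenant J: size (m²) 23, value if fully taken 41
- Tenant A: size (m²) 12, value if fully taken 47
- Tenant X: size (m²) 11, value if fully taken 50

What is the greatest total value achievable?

Rank by value-to-size ratio: Tenant P 59/10≈5.9, Tenant X 50/11≈4.55, Tenant A 47/12≈3.92, Tenant L 30/11≈2.73, Tenant J 41/23≈1.78, Tenant H 11/10≈1.1.
Take all of Tenant P (10 m², value 59) ; 11 m² left.
All 11 m² of Tenant X fit (value 50) ; 0 remain.
Total value = 109.

109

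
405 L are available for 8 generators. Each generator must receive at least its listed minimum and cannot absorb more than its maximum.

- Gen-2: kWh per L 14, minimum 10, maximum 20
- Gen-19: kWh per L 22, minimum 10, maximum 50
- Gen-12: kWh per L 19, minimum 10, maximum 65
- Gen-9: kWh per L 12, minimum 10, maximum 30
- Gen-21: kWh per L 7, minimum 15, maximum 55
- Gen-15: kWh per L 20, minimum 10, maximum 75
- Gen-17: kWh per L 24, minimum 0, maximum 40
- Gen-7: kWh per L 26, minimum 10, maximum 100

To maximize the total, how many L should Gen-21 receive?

Meeting every minimum uses 10+10+10+10+15+10+0+10 = 75 L, leaving 330.
Highest kWh per L first: Gen-7 26 > Gen-17 24 > Gen-19 22 > Gen-15 20 > Gen-12 19 > Gen-2 14 > Gen-9 12 > Gen-21 7.
Give Gen-7 90 more to hit its cap of 100 ; 240 left.
Gen-17: +40 to 40 (cap) ; 200 left.
Gen-19: +40 to 50 (cap) ; 160 left.
Give Gen-15 65 more to hit its cap of 75 ; 95 left.
Give Gen-12 55 more to hit its cap of 65 ; 40 left.
Gen-2 takes 10 more to reach its cap of 20 ; 30 left.
Gen-9 takes 20 more to reach its cap of 30 ; 10 left.
Gen-21 has room for 40 more but only 10 remain, so it gets 25.

25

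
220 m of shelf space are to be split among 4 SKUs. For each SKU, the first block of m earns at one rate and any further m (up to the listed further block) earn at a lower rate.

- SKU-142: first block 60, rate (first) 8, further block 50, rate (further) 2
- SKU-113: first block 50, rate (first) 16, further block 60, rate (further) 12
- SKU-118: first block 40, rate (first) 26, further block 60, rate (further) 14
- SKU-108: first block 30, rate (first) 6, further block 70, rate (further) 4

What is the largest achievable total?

3480

Treat each block as its own option and order by rate: SKU-118/first 26 > SKU-113/first 16 > SKU-118/second 14 > SKU-113/second 12 > SKU-142/first 8 > SKU-108/first 6 > SKU-108/second 4 > SKU-142/second 2.
Fill SKU-118 first block (40 at 26) — 180 left.
SKU-113 first at 16: fill all 50 — 130 left.
SKU-118/second (14): +60 — 70 left.
SKU-113/second (12): +60 — 10 left.
10 remain; put them into SKU-142 first at 8.
Total = 26×40 + 16×50 + 14×60 + 12×60 + 8×10 = 3480.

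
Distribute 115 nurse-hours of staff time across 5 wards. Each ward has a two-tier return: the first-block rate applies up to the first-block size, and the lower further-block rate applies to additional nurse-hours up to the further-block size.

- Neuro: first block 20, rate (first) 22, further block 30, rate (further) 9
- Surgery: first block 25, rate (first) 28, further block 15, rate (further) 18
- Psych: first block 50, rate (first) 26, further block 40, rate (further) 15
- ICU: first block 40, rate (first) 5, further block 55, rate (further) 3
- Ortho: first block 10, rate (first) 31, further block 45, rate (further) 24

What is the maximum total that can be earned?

3030

Rank every tier by rate: Ortho/first 31 > Surgery/first 28 > Psych/first 26 > Ortho/second 24 > Neuro/first 22 > Surgery/second 18 > Psych/second 15 > Neuro/second 9 > ICU/first 5 > ICU/second 3.
Ortho first at 31: fill all 10 → 105 left.
Surgery/first (28): +25 → 80 left.
Psych first at 26: fill all 50 → 30 left.
Ortho/second: +30 of 45 at 24; pool empty.
Total = 31×10 + 28×25 + 26×50 + 24×30 = 3030.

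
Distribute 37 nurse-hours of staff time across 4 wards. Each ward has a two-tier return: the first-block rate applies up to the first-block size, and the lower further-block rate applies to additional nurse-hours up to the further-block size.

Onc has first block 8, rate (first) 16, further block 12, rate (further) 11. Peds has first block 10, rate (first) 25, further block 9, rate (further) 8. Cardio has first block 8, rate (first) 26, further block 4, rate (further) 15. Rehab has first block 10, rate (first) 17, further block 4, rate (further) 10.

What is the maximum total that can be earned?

Rank every tier by rate: Cardio/first 26 > Peds/first 25 > Rehab/first 17 > Onc/first 16 > Cardio/second 15 > Onc/second 11 > Rehab/second 10 > Peds/second 8.
Cardio/first (26): +8 → 29 left.
Peds first at 25: fill all 10 → 19 left.
Rehab first at 17: fill all 10 → 9 left.
Fill Onc first block (8 at 16) → 1 left.
1 remain; put them into Cardio second at 15.
Total = 26×8 + 25×10 + 17×10 + 16×8 + 15×1 = 771.

771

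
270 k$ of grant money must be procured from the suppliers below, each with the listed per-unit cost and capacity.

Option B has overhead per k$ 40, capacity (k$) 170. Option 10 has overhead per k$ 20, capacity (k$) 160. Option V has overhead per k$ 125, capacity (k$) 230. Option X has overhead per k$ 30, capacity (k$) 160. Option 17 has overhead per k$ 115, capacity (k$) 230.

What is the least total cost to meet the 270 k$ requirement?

6500

Use suppliers in increasing cost order.
Option 10 at 20: take all 160 k$ ; 110 still needed.
Option X at 30: take 110 of its 160 ; requirement met.
Option B, Option 17, Option V: unused.
Cost = 160×20 + 110×30 = 6500.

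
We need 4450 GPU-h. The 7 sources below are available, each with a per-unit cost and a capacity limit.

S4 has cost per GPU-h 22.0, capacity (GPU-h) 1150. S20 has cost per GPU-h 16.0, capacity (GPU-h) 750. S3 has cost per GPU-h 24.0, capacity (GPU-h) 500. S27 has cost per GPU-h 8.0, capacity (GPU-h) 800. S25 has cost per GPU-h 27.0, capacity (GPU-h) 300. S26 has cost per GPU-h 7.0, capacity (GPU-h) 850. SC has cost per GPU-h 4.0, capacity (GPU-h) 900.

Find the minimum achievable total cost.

Fill from the cheapest source first.
SC (4.0): use full 900 → 3550 GPU-h to go.
Take 850 from S26 at 7.0 → need 2700 more.
Take 800 from S27 at 8.0 → need 1900 more.
Take 750 from S20 at 16.0 → need 1150 more.
S4 (22.0): use full 1150 → 0 GPU-h to go.
S3, S25: unused.
Cost = 900×4.0 + 850×7.0 + 800×8.0 + 750×16.0 + 1150×22.0 = 53250.

53250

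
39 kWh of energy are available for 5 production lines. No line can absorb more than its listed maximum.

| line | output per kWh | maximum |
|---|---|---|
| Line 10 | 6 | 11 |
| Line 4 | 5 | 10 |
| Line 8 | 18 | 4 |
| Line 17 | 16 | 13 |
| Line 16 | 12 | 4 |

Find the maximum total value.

429

Order the production lines by output per kWh: Line 8 18 > Line 17 16 > Line 16 12 > Line 10 6 > Line 4 5.
Line 8 takes 4 to reach its cap of 4 — 35 left.
Line 17: +13 to 13 (cap) — 22 left.
Give Line 16 4 to hit its cap of 4 — 18 left.
Give Line 10 11 to hit its cap of 11 — 7 left.
Line 4: +7 (room for 10) → 7. Pool exhausted.
Total = 6×11 + 5×7 + 18×4 + 16×13 + 12×4 = 429.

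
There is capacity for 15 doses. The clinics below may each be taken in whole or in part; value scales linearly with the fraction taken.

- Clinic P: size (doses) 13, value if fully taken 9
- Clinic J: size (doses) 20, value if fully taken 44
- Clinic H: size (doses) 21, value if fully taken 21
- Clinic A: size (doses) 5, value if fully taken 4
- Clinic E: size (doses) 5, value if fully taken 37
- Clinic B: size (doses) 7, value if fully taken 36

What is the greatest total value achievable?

Sort by value density: Clinic E 37/5≈7.4, Clinic B 36/7≈5.14, Clinic J 44/20≈2.2, Clinic H 21/21≈1, Clinic A 4/5≈0.8, Clinic P 9/13≈0.692.
Take all of Clinic E (5 doses, value 37) ; 10 doses left.
All 7 doses of Clinic B fit (value 36) ; 3 remain.
3 doses left: a 3/20 share of Clinic J gives 44×3/20 = 6.6.
Total value = 79.6.

79.6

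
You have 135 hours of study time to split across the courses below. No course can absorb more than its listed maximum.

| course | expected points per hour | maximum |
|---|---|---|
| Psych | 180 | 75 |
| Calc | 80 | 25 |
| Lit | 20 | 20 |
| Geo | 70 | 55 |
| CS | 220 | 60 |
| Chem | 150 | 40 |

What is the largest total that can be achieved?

26700

Order the courses by expected points per hour: CS 220 > Psych 180 > Chem 150 > Calc 80 > Geo 70 > Lit 20.
Give CS 60 to hit its cap of 60 — 75 left.
Psych takes 75 to reach its cap of 75 — 0 left.
Total = 180×75 + 220×60 = 26700.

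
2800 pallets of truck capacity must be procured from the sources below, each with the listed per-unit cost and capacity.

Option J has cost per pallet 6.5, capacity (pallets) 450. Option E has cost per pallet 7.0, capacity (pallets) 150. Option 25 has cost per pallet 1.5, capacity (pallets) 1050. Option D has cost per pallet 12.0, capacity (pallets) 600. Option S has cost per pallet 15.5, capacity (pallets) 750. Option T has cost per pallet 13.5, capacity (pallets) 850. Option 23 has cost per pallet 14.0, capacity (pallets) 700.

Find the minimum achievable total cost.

Use sources in increasing cost order.
Take 1050 from Option 25 at 1.5 ; need 1750 more.
Option J at 6.5: take all 450 pallets ; 1300 still needed.
Option E at 7.0: take all 150 pallets ; 1150 still needed.
Option D at 12.0: take all 600 pallets ; 550 still needed.
Option T at 13.5: take 550 of its 850 ; requirement met.
Option 23, Option S: unused.
Cost = 1050×1.5 + 450×6.5 + 150×7.0 + 600×12.0 + 550×13.5 = 20175.

20175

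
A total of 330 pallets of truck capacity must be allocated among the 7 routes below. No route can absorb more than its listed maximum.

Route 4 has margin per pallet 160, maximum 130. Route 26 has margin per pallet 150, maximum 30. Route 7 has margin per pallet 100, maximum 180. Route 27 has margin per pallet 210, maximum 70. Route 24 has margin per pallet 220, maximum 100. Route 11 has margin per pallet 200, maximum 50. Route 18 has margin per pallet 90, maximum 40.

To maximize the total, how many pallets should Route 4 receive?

Rank by margin per pallet: Route 24 220 > Route 27 210 > Route 11 200 > Route 4 160 > Route 26 150 > Route 7 100 > Route 18 90.
Route 24: +100 to 100 (cap) → 230 left.
Give Route 27 70 to hit its cap of 70 → 160 left.
Route 11: +50 to 50 (cap) → 110 left.
Route 4: +110 (room for 130) → 110. Pool exhausted.

110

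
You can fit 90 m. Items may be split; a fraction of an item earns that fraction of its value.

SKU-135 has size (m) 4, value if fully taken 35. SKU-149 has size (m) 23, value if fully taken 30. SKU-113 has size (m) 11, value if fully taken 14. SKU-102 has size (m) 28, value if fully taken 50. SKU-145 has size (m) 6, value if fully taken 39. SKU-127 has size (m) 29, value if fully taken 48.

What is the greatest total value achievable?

Sort by value density: SKU-135 35/4≈8.75, SKU-145 39/6≈6.5, SKU-102 50/28≈1.79, SKU-127 48/29≈1.66, SKU-149 30/23≈1.3, SKU-113 14/11≈1.27.
Take all of SKU-135 (4 m, value 35) ; 86 m left.
SKU-145: take in full, 6 m for value 39 ; 80 left.
Take all of SKU-102 (28 m, value 50) ; 52 m left.
SKU-127: take in full, 29 m for value 48 ; 23 left.
Take all of SKU-149 (23 m, value 30) ; 0 m left.
Total value = 202.

202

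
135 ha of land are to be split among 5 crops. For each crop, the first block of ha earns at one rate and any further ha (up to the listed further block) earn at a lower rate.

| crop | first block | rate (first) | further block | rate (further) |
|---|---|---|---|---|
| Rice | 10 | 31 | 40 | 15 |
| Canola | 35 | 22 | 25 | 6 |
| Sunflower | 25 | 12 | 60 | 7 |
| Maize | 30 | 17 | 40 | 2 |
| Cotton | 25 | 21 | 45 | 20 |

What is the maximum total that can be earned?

Treat each block as its own option and order by rate: Rice/T1 31 > Canola/T1 22 > Cotton/T1 21 > Cotton/T2 20 > Maize/T1 17 > Rice/T2 15 > Sunflower/T1 12 > Sunflower/T2 7 > Canola/T2 6 > Maize/T2 2.
Rice T1 at 31: fill all 10 — 125 left.
Canola T1 at 22: fill all 35 — 90 left.
Cotton/T1 (21): +25 — 65 left.
Cotton T2 at 20: fill all 45 — 20 left.
Maize/T1: +20 of 30 at 17; pool empty.
Total = 31×10 + 22×35 + 21×25 + 20×45 + 17×20 = 2845.

2845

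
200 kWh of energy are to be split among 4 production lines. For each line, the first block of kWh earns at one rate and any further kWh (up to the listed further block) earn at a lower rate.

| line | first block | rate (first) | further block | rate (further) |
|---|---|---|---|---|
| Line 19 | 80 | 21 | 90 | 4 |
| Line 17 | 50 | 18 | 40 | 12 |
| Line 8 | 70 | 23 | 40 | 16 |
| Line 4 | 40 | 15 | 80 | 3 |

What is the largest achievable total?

Rank every tier by rate: Line 8/first 23 > Line 19/first 21 > Line 17/first 18 > Line 8/second 16 > Line 4/first 15 > Line 17/second 12 > Line 19/second 4 > Line 4/second 3.
Line 8/first (23): +70 → 130 left.
Fill Line 19 first block (80 at 21) → 50 left.
Fill Line 17 first block (50 at 18) → 0 left.
Total = 23×70 + 21×80 + 18×50 = 4190.

4190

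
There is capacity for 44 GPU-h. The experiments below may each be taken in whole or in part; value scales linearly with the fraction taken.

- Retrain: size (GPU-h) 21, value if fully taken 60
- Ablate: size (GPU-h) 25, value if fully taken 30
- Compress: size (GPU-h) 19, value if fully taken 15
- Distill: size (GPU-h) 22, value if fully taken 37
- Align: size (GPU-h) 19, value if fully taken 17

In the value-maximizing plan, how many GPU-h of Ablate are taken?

1

Rank by value-to-size ratio: Retrain 60/21≈2.86, Distill 37/22≈1.68, Ablate 30/25≈1.2, Align 17/19≈0.895, Compress 15/19≈0.789.
Take all of Retrain (21 GPU-h, value 60) ; 23 GPU-h left.
Take all of Distill (22 GPU-h, value 37) ; 1 GPU-h left.
Fill the last 1 GPU-h with part of Ablate: 1/25 of it earns 1.2.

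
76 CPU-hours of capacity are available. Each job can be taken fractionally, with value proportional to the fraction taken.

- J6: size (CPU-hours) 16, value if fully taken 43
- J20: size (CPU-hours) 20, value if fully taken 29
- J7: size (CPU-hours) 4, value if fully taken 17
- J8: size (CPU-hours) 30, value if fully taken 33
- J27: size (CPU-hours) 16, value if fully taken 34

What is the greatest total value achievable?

Sort by value density: J7 17/4≈4.25, J6 43/16≈2.69, J27 34/16≈2.12, J20 29/20≈1.45, J8 33/30≈1.1.
All 4 CPU-hours of J7 fit (value 17) — 72 remain.
Take all of J6 (16 CPU-hours, value 43) — 56 CPU-hours left.
J27: take in full, 16 CPU-hours for value 34 — 40 left.
All 20 CPU-hours of J20 fit (value 29) — 20 remain.
20 CPU-hours left: a 20/30 share of J8 gives 33×20/30 = 22.
Total value = 145.

145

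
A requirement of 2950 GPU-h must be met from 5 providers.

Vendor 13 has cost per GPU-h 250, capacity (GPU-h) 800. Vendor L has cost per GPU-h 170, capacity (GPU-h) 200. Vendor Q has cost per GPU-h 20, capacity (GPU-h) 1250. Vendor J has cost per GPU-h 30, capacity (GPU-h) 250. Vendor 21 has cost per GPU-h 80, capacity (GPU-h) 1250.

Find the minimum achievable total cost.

166500

Cheapest first:
Vendor Q (20): use full 1250 — 1700 GPU-h to go.
Vendor J at 30: take all 250 GPU-h — 1450 still needed.
Take 1250 from Vendor 21 at 80 — need 200 more.
Vendor L (170): use full 200 — 0 GPU-h to go.
Vendor 13: unused.
Cost = 1250×20 + 250×30 + 1250×80 + 200×170 = 166500.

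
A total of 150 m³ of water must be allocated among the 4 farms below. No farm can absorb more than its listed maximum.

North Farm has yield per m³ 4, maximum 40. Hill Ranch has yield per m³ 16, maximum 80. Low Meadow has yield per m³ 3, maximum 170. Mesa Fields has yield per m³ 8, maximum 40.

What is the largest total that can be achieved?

Rank by yield per m³: Hill Ranch 16 > Mesa Fields 8 > North Farm 4 > Low Meadow 3.
Hill Ranch: +80 to 80 (cap) — 70 left.
Mesa Fields takes 40 to reach its cap of 40 — 30 left.
North Farm: +30 (room for 40) → 30. Pool exhausted.
Total = 4×30 + 16×80 + 8×40 = 1720.

1720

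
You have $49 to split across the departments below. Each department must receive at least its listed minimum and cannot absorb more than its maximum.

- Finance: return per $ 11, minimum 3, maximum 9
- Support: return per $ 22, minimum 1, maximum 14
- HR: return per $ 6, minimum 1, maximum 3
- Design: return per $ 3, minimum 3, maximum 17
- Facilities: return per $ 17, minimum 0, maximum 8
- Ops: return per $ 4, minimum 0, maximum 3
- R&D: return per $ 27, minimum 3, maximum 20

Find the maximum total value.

Meeting every minimum uses 3+1+1+3+0+0+3 = 11 $, leaving 38.
Rank by return per $: R&D 27 > Support 22 > Facilities 17 > Finance 11 > HR 6 > Ops 4 > Design 3.
Give R&D 17 more to hit its cap of 20 → 21 left.
Give Support 13 more to hit its cap of 14 → 8 left.
Facilities: +8 to 8 (cap) → 0 left.
Total = 11×3 + 22×14 + 6×1 + 3×3 + 17×8 + 27×20 = 1032.

1032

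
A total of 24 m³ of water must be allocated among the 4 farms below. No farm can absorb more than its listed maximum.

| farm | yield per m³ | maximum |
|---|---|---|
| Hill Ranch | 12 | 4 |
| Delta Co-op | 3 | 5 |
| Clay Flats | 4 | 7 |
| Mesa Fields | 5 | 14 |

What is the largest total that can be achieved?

142

Rank by yield per m³: Hill Ranch 12 > Mesa Fields 5 > Clay Flats 4 > Delta Co-op 3.
Give Hill Ranch 4 to hit its cap of 4 — 20 left.
Mesa Fields: +14 to 14 (cap) — 6 left.
Clay Flats has room for 7 but only 6 remain, so it gets 6.
Total = 12×4 + 4×6 + 5×14 = 142.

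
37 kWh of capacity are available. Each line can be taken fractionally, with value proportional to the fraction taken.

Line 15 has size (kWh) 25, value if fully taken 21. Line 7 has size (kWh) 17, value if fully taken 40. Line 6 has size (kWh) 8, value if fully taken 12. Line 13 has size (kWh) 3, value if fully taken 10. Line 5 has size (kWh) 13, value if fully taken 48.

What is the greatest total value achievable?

104

Sort by value density: Line 5 48/13≈3.69, Line 13 10/3≈3.33, Line 7 40/17≈2.35, Line 6 12/8≈1.5, Line 15 21/25≈0.84.
Line 5: take in full, 13 kWh for value 48 — 24 left.
Line 13: take in full, 3 kWh for value 10 — 21 left.
Line 7: take in full, 17 kWh for value 40 — 4 left.
Only 4 kWh remain; take 4/8 of Line 6 for value 12×4/8 = 6.
Total value = 104.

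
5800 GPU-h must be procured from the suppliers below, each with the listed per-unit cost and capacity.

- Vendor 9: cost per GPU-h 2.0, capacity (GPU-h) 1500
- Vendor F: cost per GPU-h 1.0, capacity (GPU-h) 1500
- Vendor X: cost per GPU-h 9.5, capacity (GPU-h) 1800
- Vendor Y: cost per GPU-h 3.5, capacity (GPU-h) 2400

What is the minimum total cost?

Fill from the cheapest supplier first.
Take 1500 from Vendor F at 1.0 — need 4300 more.
Vendor 9 (2.0): use full 1500 — 2800 GPU-h to go.
Take 2400 from Vendor Y at 3.5 — need 400 more.
Take 400 from Vendor X at 9.5 to finish.
Cost = 1500×1.0 + 1500×2.0 + 2400×3.5 + 400×9.5 = 16700.

16700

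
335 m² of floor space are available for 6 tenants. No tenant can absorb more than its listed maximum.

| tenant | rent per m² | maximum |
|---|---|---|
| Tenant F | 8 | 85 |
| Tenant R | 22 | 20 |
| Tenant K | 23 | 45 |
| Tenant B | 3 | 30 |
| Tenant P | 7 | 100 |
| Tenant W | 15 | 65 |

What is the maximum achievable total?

Highest rent per m² first: Tenant K 23 > Tenant R 22 > Tenant W 15 > Tenant F 8 > Tenant P 7 > Tenant B 3.
Tenant K takes 45 to reach its cap of 45 — 290 left.
Tenant R: +20 to 20 (cap) — 270 left.
Give Tenant W 65 to hit its cap of 65 — 205 left.
Tenant F: +85 to 85 (cap) — 120 left.
Tenant P: +100 to 100 (cap) — 20 left.
Only 20 left; Tenant B takes them to reach 20.
Total = 8×85 + 22×20 + 23×45 + 3×20 + 7×100 + 15×65 = 3890.

3890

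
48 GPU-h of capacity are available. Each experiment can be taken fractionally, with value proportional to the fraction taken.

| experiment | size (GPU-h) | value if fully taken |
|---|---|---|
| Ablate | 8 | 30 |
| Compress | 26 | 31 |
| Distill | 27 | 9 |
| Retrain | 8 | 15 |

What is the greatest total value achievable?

Sort by value density: Ablate 30/8≈3.75, Retrain 15/8≈1.88, Compress 31/26≈1.19, Distill 9/27≈0.333.
Take all of Ablate (8 GPU-h, value 30) → 40 GPU-h left.
All 8 GPU-h of Retrain fit (value 15) → 32 remain.
All 26 GPU-h of Compress fit (value 31) → 6 remain.
Only 6 GPU-h remain; take 6/27 of Distill for value 9×6/27 = 2.
Total value = 78.

78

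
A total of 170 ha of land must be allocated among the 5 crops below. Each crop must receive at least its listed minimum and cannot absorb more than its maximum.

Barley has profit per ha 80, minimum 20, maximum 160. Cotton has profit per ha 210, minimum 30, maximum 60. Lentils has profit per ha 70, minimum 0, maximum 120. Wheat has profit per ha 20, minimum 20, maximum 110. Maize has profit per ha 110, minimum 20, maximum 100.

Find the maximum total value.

Meeting every minimum uses 20+30+0+20+20 = 90 ha, leaving 80.
Highest profit per ha first: Cotton 210 > Maize 110 > Barley 80 > Lentils 70 > Wheat 20.
Give Cotton 30 more to hit its cap of 60 — 50 left.
Maize: +50 (room for 80) → 70. Pool exhausted.
Total = 80×20 + 210×60 + 20×20 + 110×70 = 22300.

22300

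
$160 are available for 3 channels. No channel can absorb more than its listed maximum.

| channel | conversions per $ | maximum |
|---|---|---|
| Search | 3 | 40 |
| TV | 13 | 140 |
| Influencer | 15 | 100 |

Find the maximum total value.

2280

Rank by conversions per $: Influencer 15 > TV 13 > Search 3.
Give Influencer 100 to hit its cap of 100 → 60 left.
TV: +60 (room for 140) → 60. Pool exhausted.
Total = 13×60 + 15×100 = 2280.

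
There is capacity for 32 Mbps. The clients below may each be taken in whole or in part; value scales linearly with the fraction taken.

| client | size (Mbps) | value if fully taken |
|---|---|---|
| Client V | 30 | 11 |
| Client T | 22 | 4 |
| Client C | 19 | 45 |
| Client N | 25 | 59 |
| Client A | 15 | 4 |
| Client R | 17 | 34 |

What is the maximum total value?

Rank by value-to-size ratio: Client C 45/19≈2.37, Client N 59/25≈2.36, Client R 34/17≈2, Client V 11/30≈0.367, Client A 4/15≈0.267, Client T 4/22≈0.182.
Take all of Client C (19 Mbps, value 45) → 13 Mbps left.
13 Mbps left: a 13/25 share of Client N gives 59×13/25 = 30.68.
Total value = 75.68.

75.68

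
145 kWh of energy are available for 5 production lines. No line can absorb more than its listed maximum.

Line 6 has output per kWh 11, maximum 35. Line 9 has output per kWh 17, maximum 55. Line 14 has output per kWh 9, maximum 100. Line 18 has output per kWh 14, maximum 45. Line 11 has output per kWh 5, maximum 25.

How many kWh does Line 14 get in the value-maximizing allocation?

10

Rank by output per kWh: Line 9 17 > Line 18 14 > Line 6 11 > Line 14 9 > Line 11 5.
Line 9 takes 55 to reach its cap of 55 → 90 left.
Give Line 18 45 to hit its cap of 45 → 45 left.
Line 6: +35 to 35 (cap) → 10 left.
Line 14 has room for 100 but only 10 remain, so it gets 10.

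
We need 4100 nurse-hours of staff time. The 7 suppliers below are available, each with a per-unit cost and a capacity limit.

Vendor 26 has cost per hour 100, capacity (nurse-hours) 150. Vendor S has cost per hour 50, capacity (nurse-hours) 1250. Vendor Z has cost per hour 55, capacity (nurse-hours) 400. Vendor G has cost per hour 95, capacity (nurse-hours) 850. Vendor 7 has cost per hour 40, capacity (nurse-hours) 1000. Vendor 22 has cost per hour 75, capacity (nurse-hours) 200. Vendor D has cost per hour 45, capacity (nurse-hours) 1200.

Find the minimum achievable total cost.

198250

Cheapest first:
Vendor 7 (40): use full 1000 ; 3100 nurse-hours to go.
Take 1200 from Vendor D at 45 ; need 1900 more.
Take 1250 from Vendor S at 50 ; need 650 more.
Vendor Z at 55: take all 400 nurse-hours ; 250 still needed.
Vendor 22 at 75: take all 200 nurse-hours ; 50 still needed.
Vendor G (95): take the remaining 50 ; done.
Vendor 26: unused.
Cost = 1000×40 + 1200×45 + 1250×50 + 400×55 + 200×75 + 50×95 = 198250.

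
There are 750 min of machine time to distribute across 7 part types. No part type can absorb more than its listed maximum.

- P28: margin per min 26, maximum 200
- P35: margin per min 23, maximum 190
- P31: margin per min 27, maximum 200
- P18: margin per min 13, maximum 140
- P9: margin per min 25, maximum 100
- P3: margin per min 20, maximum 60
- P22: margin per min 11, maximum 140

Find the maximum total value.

Highest margin per min first: P31 27 > P28 26 > P9 25 > P35 23 > P3 20 > P18 13 > P22 11.
Give P31 200 to hit its cap of 200 → 550 left.
P28: +200 to 200 (cap) → 350 left.
P9: +100 to 100 (cap) → 250 left.
Give P35 190 to hit its cap of 190 → 60 left.
P3 takes 60 to reach its cap of 60 → 0 left.
Total = 26×200 + 23×190 + 27×200 + 25×100 + 20×60 = 18670.

18670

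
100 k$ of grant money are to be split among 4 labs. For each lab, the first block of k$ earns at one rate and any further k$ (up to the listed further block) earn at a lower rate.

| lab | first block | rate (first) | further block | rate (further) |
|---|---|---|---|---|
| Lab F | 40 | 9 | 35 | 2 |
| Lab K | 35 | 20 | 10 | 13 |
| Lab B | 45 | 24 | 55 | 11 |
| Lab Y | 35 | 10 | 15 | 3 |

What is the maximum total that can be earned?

Rank every tier by rate: Lab B/tier1 24 > Lab K/tier1 20 > Lab K/tier2 13 > Lab B/tier2 11 > Lab Y/tier1 10 > Lab F/tier1 9 > Lab Y/tier2 3 > Lab F/tier2 2.
Fill Lab B tier1 block (45 at 24) ; 55 left.
Lab K/tier1 (20): +35 ; 20 left.
Lab K/tier2 (13): +10 ; 10 left.
Lab B tier2 at 11: only 10 left, fill 10.
Total = 24×45 + 20×35 + 13×10 + 11×10 = 2020.

2020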